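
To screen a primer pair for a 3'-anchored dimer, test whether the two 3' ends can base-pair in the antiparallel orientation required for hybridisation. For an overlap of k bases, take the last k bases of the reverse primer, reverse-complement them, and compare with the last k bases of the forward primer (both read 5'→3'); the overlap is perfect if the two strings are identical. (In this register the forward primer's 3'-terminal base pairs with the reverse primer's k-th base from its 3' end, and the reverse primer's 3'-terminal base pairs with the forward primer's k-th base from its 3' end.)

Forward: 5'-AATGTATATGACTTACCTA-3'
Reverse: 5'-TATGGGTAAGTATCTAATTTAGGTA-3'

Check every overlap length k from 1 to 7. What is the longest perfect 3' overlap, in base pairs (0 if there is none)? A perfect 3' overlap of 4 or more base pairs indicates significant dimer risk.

Last 7 bases (5'→3') — forward …TTACCTA, reverse …TTAGGTA.
Reverse complement of the reverse primer's last 7 bases: TACCTAA; its first k bases are the reverse complement of the reverse primer's last k bases, so a perfect k-base overlap needs the forward primer's last k bases to equal them.
Comparing (forward last k vs required): k=1: A vs T ✗; k=2: TA vs TA ✓; k=3: CTA vs TAC ✗; k=4: CCTA vs TACC ✗; k=5: ACCTA vs TACCT ✗; k=6: TACCTA vs TACCTA ✓; k=7: TTACCTA vs TACCTAA ✗.
Perfect overlaps at k = 2, 6; the largest is 6.

Longest perfect overlap: 6 complementary base pairs; significant dimer risk (threshold 4).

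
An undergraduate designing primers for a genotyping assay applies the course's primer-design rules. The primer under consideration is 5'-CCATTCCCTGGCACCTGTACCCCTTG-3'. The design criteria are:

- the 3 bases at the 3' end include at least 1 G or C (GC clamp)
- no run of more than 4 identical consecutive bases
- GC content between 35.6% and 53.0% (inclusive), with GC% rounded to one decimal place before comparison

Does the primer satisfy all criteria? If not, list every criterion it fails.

Base counts: A=3, T=7, G=4, C=12 (length 26).
GC clamp: 3' end TTG has 1 G/C ✓
homopolymer run: longest run = 4 ✓
GC content: GC 16/26 = 61.5%, outside 35.6–53.0% ✗

Fails: GC content.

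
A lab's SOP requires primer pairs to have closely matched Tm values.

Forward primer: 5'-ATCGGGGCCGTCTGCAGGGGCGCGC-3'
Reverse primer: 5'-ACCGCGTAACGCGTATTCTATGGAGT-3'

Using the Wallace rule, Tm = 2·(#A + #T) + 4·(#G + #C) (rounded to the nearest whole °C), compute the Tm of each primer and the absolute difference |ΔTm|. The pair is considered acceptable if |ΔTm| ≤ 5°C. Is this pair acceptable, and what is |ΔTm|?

Forward: A=2 T=3 G=12 C=8 → Tm = 2·5 + 4·20 = 90°C.
Reverse: A=6 T=7 G=7 C=6 → Tm = 2·13 + 4·13 = 78°C.
|ΔTm| = |90 − 78| = 12°C, > 5°C.

|ΔTm| = 12°C; the pair is not acceptable.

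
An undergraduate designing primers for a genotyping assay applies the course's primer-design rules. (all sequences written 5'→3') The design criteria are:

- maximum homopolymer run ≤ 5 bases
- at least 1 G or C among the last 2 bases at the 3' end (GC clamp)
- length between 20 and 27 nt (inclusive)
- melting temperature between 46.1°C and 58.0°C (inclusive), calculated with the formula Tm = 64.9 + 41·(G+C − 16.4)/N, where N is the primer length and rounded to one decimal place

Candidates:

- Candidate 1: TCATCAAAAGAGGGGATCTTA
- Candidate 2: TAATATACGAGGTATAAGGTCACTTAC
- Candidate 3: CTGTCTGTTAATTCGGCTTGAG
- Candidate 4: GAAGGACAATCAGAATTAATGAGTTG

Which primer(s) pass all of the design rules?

Candidate 2, Candidate 3 and Candidate 4.

Candidate 1 (21 nt, A=8 T=5 G=5 C=3): longest run = 4 ✓; 3' end TA has 0 G/C, need ≥1 ✗; length 21 ✓; Tm = 64.9 + 41·(8 − 16.4)/21 = 48.5°C ✓ — fails.
Candidate 2 (27 nt, A=10 T=8 G=5 C=4): longest run = 2 ✓; 3' end AC has 1 G/C ✓; length 27 ✓; Tm = 64.9 + 41·(9 − 16.4)/27 = 53.7°C ✓ — passes.
Candidate 3 (22 nt, A=3 T=9 G=6 C=4): longest run = 2 ✓; 3' end AG has 1 G/C ✓; length 22 ✓; Tm = 64.9 + 41·(10 − 16.4)/22 = 53.0°C ✓ — passes.
Candidate 4 (26 nt, A=11 T=6 G=7 C=2): longest run = 2 ✓; 3' end TG has 1 G/C ✓; length 26 ✓; Tm = 64.9 + 41·(9 − 16.4)/26 = 53.2°C ✓ — passes.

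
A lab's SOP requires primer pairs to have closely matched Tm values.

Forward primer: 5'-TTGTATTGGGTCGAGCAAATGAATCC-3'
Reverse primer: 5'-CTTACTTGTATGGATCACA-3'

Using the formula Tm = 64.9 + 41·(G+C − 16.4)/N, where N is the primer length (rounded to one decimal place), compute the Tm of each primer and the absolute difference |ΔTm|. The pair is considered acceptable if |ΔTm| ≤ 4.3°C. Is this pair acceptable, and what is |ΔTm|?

Forward: G+C = 11, N = 26 → Tm = 64.9 + 41·(11 − 16.4)/26 = 56.4°C.
Reverse: G+C = 7, N = 19 → Tm = 64.9 + 41·(7 − 16.4)/19 = 44.6°C.
|ΔTm| = |56.4 − 44.6| = 11.8°C, > 4.3°C.

|ΔTm| = 11.8°C; the pair is not acceptable.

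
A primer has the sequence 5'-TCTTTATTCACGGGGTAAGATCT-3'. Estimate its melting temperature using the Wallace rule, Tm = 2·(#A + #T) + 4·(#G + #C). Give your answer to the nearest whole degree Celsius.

Base counts: A=5, T=9, G=5, C=4 (length 23).
Tm = 2·(5+9) + 4·(5+4) = 2·14 + 4·9 = 28 + 36 = 64°C.

64°C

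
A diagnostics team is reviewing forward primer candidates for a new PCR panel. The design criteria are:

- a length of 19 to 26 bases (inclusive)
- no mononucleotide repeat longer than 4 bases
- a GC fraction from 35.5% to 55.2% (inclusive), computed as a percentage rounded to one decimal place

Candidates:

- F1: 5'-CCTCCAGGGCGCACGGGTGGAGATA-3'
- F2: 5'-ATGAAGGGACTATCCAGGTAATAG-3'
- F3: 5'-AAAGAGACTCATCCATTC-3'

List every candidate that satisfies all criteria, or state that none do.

F2 only.

F1 (25 nt, A=5 T=3 G=10 C=7): length 25 ✓; longest run = 3 ✓; GC 17/25 = 68.0%, outside 35.5–55.2% ✗ — fails.
F2 (24 nt, A=9 T=5 G=7 C=3): length 24 ✓; longest run = 3 ✓; GC 10/24 = 41.7% ✓ — passes.
F3 (18 nt, A=7 T=4 G=2 C=5): length 18, outside 19–26 ✗; longest run = 3 ✓; GC 7/18 = 38.9% ✓ — fails.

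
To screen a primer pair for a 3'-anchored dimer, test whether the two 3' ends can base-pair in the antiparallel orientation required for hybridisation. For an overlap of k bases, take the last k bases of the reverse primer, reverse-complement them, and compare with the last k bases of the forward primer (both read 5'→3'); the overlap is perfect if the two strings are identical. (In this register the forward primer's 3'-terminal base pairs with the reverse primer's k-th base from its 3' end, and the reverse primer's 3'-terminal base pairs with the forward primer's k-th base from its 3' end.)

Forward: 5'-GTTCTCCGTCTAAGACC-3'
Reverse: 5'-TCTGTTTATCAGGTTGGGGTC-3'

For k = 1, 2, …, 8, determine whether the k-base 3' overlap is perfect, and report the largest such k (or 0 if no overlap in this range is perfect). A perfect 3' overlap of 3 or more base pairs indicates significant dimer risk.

Longest perfect overlap: 4 complementary base pairs; significant dimer risk (threshold 3).

Last 8 bases (5'→3') — forward …CTAAGACC, reverse …TTGGGGTC.
Reverse complement of the reverse primer's last 8 bases: GACCCCAA; its first k bases are the reverse complement of the reverse primer's last k bases, so a perfect k-base overlap needs the forward primer's last k bases to equal them.
Comparing (forward last k vs required): k=1: C vs G ✗; k=2: CC vs GA ✗; k=3: ACC vs GAC ✗; k=4: GACC vs GACC ✓; k=5: AGACC vs GACCC ✗; k=6: AAGACC vs GACCCC ✗; k=7: TAAGACC vs GACCCCA ✗; k=8: CTAAGACC vs GACCCCAA ✗.
Only k = 4 is perfect, so the longest perfect 3' overlap is 4.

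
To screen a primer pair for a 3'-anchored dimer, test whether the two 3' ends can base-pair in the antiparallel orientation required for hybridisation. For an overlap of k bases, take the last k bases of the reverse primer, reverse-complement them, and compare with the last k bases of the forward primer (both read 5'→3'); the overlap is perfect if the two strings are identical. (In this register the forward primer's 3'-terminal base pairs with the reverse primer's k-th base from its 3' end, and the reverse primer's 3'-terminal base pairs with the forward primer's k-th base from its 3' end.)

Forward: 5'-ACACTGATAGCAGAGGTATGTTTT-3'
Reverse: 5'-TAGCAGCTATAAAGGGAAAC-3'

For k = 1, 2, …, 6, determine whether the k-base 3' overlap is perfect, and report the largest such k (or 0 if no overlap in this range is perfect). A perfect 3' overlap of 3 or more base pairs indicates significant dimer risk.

Longest perfect overlap: 0 complementary base pairs; below the dimer-risk threshold (threshold 3).

Last 6 bases (5'→3') — forward …TGTTTT, reverse …GGAAAC.
Reverse complement of the reverse primer's last 6 bases: GTTTCC; its first k bases are the reverse complement of the reverse primer's last k bases, so a perfect k-base overlap needs the forward primer's last k bases to equal them.
Comparing (forward last k vs required): k=1: T vs G ✗; k=2: TT vs GT ✗; k=3: TTT vs GTT ✗; k=4: TTTT vs GTTT ✗; k=5: GTTTT vs GTTTC ✗; k=6: TGTTTT vs GTTTCC ✗.
No overlap length from 1 to 6 is perfect, so the longest perfect 3' overlap is 0.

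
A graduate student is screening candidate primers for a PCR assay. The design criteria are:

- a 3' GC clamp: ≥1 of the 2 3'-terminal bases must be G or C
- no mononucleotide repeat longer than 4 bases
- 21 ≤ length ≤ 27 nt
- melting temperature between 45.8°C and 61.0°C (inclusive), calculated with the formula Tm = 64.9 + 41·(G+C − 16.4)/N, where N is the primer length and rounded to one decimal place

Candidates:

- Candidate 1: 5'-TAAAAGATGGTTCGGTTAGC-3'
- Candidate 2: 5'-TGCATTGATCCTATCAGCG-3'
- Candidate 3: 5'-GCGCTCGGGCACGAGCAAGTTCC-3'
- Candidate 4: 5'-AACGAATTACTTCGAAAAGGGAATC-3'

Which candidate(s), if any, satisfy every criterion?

Candidate 4 only.

Candidate 1 (20 nt, A=6 T=6 G=6 C=2): 3' end GC has 2 G/C ✓; longest run = 4 ✓; length 20, outside 21–27 ✗; Tm = 64.9 + 41·(8 − 16.4)/20 = 47.7°C ✓ — fails.
Candidate 2 (19 nt, A=4 T=6 G=4 C=5): 3' end CG has 2 G/C ✓; longest run = 2 ✓; length 19, outside 21–27 ✗; Tm = 64.9 + 41·(9 − 16.4)/19 = 48.9°C ✓ — fails.
Candidate 3 (23 nt, A=4 T=3 G=8 C=8): 3' end CC has 2 G/C ✓; longest run = 3 ✓; length 23 ✓; Tm = 64.9 + 41·(16 − 16.4)/23 = 64.2°C, outside 45.8–61.0°C ✗ — fails.
Candidate 4 (25 nt, A=11 T=5 G=5 C=4): 3' end TC has 1 G/C ✓; longest run = 4 ✓; length 25 ✓; Tm = 64.9 + 41·(9 − 16.4)/25 = 52.8°C ✓ — passes.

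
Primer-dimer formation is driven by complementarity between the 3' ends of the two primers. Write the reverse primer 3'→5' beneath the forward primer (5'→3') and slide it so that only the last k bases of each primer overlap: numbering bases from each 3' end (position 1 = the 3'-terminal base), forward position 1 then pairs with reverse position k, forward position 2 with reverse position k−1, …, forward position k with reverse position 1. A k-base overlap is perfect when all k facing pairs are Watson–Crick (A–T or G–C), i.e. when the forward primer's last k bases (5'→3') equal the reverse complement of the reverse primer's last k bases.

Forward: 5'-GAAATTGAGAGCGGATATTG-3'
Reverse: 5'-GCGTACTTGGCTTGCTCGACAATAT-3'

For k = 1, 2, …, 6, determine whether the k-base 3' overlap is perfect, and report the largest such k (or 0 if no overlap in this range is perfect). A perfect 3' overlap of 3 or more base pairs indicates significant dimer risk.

Longest perfect overlap: 6 complementary base pairs; significant dimer risk (threshold 3).

Last 6 bases (5'→3') — forward …ATATTG, reverse …CAATAT.
Reverse complement of the reverse primer's last 6 bases: ATATTG; its first k bases are the reverse complement of the reverse primer's last k bases, so a perfect k-base overlap needs the forward primer's last k bases to equal them.
Comparing (forward last k vs required): k=1: G vs A ✗; k=2: TG vs AT ✗; k=3: TTG vs ATA ✗; k=4: ATTG vs ATAT ✗; k=5: TATTG vs ATATT ✗; k=6: ATATTG vs ATATTG ✓.
Only k = 6 is perfect, so the longest perfect 3' overlap is 6.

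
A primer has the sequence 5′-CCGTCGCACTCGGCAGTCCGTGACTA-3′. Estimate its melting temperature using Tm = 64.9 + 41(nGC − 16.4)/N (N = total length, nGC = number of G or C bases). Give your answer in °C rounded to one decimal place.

65.8°C

Base counts: A=4, T=5, G=7, C=10; G+C = 17, N = 26.
Tm = 64.9 + 41·(17 − 16.4)/26 = 64.9 + 24.60/26 = 65.8°C.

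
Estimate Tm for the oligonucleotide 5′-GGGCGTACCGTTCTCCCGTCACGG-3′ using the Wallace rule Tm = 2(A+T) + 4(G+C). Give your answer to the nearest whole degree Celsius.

82°C

Base counts: A=2, T=5, G=8, C=9 (length 24).
Tm = 2·(2+5) + 4·(8+9) = 2·7 + 4·17 = 14 + 68 = 82°C.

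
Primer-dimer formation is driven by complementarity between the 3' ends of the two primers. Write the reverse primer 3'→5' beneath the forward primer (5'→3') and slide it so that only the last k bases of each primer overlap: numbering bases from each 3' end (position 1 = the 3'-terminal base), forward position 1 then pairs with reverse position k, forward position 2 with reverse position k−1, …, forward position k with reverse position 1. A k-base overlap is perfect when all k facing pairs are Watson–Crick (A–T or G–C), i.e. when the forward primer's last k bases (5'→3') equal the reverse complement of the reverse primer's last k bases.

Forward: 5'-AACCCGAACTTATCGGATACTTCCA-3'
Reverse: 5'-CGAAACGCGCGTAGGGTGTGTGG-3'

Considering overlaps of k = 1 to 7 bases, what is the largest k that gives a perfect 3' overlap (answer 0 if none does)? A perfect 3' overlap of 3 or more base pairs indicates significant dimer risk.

Longest perfect overlap: 3 complementary base pairs; significant dimer risk (threshold 3).

Last 7 bases (5'→3') — forward …ACTTCCA, reverse …TGTGTGG.
Reverse complement of the reverse primer's last 7 bases: CCACACA; its first k bases are the reverse complement of the reverse primer's last k bases, so a perfect k-base overlap needs the forward primer's last k bases to equal them.
Comparing (forward last k vs required): k=1: A vs C ✗; k=2: CA vs CC ✗; k=3: CCA vs CCA ✓; k=4: TCCA vs CCAC ✗; k=5: TTCCA vs CCACA ✗; k=6: CTTCCA vs CCACAC ✗; k=7: ACTTCCA vs CCACACA ✗.
Only k = 3 is perfect, so the longest perfect 3' overlap is 3.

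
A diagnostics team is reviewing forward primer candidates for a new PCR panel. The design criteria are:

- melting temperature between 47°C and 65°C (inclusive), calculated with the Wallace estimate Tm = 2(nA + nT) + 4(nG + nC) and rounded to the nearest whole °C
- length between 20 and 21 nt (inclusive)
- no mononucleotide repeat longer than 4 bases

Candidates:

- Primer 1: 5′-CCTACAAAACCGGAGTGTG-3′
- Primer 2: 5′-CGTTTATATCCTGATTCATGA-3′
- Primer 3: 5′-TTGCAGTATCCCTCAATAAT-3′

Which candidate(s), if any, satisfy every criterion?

Primer 1 (19 nt, A=6 T=3 G=5 C=5): Tm = 2·9 + 4·10 = 58°C ✓; length 19, outside 20–21 ✗; longest run = 4 ✓ — fails.
Primer 2 (21 nt, A=5 T=9 G=3 C=4): Tm = 2·14 + 4·7 = 56°C ✓; length 21 ✓; longest run = 3 ✓ — passes.
Primer 3 (20 nt, A=6 T=7 G=2 C=5): Tm = 2·13 + 4·7 = 54°C ✓; length 20 ✓; longest run = 3 ✓ — passes.

Primer 2 and Primer 3.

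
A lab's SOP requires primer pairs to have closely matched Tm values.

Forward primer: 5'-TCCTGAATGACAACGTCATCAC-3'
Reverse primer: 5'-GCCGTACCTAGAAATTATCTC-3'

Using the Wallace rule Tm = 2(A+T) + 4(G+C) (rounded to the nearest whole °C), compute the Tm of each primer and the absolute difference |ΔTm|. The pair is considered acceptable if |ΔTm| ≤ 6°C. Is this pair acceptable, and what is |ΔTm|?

Forward: A=7 T=5 G=3 C=7 → Tm = 2·12 + 4·10 = 64°C.
Reverse: A=6 T=6 G=3 C=6 → Tm = 2·12 + 4·9 = 60°C.
|ΔTm| = |64 − 60| = 4°C, ≤ 6°C.

|ΔTm| = 4°C; the pair is acceptable.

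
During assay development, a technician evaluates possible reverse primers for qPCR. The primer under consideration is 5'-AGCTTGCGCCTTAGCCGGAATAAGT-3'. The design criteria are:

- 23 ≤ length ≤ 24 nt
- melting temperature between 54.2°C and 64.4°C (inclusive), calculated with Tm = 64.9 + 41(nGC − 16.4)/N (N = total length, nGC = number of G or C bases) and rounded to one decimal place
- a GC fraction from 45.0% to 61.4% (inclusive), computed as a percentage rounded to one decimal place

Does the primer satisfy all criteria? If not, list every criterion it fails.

Fails: length.

Base counts: A=6, T=6, G=7, C=6 (length 25).
length: length 25, outside 23–24 ✗
Tm: Tm = 64.9 + 41·(13 − 16.4)/25 = 59.3°C ✓
GC content: GC 13/25 = 52.0% ✓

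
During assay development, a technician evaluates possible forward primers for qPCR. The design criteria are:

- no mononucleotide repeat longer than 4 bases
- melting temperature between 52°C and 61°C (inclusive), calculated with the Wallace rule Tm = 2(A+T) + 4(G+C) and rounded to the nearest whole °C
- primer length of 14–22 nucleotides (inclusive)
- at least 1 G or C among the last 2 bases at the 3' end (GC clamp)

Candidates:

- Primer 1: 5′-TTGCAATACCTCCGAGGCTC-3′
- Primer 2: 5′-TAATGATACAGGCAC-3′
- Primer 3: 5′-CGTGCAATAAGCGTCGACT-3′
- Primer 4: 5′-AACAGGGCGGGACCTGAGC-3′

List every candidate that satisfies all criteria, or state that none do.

Primer 1 (20 nt, A=4 T=5 G=4 C=7): longest run = 2 ✓; Tm = 2·9 + 4·11 = 62°C, outside 52–61°C ✗; length 20 ✓; 3' end TC has 1 G/C ✓ — fails.
Primer 2 (15 nt, A=6 T=3 G=3 C=3): longest run = 2 ✓; Tm = 2·9 + 4·6 = 42°C, outside 52–61°C ✗; length 15 ✓; 3' end AC has 1 G/C ✓ — fails.
Primer 3 (19 nt, A=5 T=4 G=5 C=5): longest run = 2 ✓; Tm = 2·9 + 4·10 = 58°C ✓; length 19 ✓; 3' end CT has 1 G/C ✓ — passes.
Primer 4 (19 nt, A=5 T=1 G=8 C=5): longest run = 3 ✓; Tm = 2·6 + 4·13 = 64°C, outside 52–61°C ✗; length 19 ✓; 3' end GC has 2 G/C ✓ — fails.

Primer 3 only.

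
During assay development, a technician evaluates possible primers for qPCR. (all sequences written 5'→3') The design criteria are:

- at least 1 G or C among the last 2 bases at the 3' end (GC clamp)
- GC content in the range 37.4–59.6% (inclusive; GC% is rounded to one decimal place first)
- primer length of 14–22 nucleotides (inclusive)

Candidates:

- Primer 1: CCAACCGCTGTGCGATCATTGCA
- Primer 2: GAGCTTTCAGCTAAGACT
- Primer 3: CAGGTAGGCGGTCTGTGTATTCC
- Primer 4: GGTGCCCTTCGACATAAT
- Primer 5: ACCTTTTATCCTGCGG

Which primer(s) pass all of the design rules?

Primer 1 (23 nt, A=5 T=5 G=5 C=8): 3' end CA has 1 G/C ✓; GC 13/23 = 56.5% ✓; length 23, outside 14–22 ✗ — fails.
Primer 2 (18 nt, A=5 T=5 G=4 C=4): 3' end CT has 1 G/C ✓; GC 8/18 = 44.4% ✓; length 18 ✓ — passes.
Primer 3 (23 nt, A=3 T=7 G=8 C=5): 3' end CC has 2 G/C ✓; GC 13/23 = 56.5% ✓; length 23, outside 14–22 ✗ — fails.
Primer 4 (18 nt, A=4 T=5 G=4 C=5): 3' end AT has 0 G/C, need ≥1 ✗; GC 9/18 = 50.0% ✓; length 18 ✓ — fails.
Primer 5 (16 nt, A=2 T=6 G=3 C=5): 3' end GG has 2 G/C ✓; GC 8/16 = 50.0% ✓; length 16 ✓ — passes.

Primer 2 and Primer 5.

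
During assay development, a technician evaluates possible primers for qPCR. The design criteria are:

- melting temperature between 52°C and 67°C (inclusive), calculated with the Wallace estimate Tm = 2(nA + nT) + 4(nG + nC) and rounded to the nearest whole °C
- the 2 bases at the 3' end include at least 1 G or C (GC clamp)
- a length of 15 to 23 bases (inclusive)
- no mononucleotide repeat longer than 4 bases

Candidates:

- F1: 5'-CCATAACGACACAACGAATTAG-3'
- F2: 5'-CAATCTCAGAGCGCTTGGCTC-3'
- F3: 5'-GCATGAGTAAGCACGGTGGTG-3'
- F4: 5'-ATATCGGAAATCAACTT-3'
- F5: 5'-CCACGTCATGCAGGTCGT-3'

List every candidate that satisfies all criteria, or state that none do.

F1 (22 nt, A=10 T=3 G=3 C=6): Tm = 2·13 + 4·9 = 62°C ✓; 3' end AG has 1 G/C ✓; length 22 ✓; longest run = 2 ✓ — passes.
F2 (21 nt, A=4 T=5 G=5 C=7): Tm = 2·9 + 4·12 = 66°C ✓; 3' end TC has 1 G/C ✓; length 21 ✓; longest run = 2 ✓ — passes.
F3 (21 nt, A=5 T=4 G=9 C=3): Tm = 2·9 + 4·12 = 66°C ✓; 3' end TG has 1 G/C ✓; length 21 ✓; longest run = 2 ✓ — passes.
F4 (17 nt, A=7 T=5 G=2 C=3): Tm = 2·12 + 4·5 = 44°C, outside 52–67°C ✗; 3' end TT has 0 G/C, need ≥1 ✗; length 17 ✓; longest run = 3 ✓ — fails.
F5 (18 nt, A=3 T=4 G=5 C=6): Tm = 2·7 + 4·11 = 58°C ✓; 3' end GT has 1 G/C ✓; length 18 ✓; longest run = 2 ✓ — passes.

F1, F2, F3 and F5.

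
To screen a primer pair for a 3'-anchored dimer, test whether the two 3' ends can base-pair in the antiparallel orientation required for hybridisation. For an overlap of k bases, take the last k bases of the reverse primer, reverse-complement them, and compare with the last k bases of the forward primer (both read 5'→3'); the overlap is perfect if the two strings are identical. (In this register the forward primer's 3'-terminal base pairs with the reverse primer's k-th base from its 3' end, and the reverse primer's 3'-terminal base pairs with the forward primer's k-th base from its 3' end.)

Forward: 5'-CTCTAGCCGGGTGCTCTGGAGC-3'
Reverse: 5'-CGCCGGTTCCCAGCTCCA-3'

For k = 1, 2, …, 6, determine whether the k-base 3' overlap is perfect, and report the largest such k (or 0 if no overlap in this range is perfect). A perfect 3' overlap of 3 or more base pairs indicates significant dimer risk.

Last 6 bases (5'→3') — forward …TGGAGC, reverse …GCTCCA.
Reverse complement of the reverse primer's last 6 bases: TGGAGC; its first k bases are the reverse complement of the reverse primer's last k bases, so a perfect k-base overlap needs the forward primer's last k bases to equal them.
Comparing (forward last k vs required): k=1: C vs T ✗; k=2: GC vs TG ✗; k=3: AGC vs TGG ✗; k=4: GAGC vs TGGA ✗; k=5: GGAGC vs TGGAG ✗; k=6: TGGAGC vs TGGAGC ✓.
Only k = 6 is perfect, so the longest perfect 3' overlap is 6.

Longest perfect overlap: 6 complementary base pairs; significant dimer risk (threshold 3).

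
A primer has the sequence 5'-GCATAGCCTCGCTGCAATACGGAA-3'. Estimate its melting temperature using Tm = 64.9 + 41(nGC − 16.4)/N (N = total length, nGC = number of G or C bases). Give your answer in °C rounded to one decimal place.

Base counts: A=7, T=4, G=6, C=7; G+C = 13, N = 24.
Tm = 64.9 + 41·(13 − 16.4)/24 = 64.9 + -139.40/24 = 59.1°C.

59.1°C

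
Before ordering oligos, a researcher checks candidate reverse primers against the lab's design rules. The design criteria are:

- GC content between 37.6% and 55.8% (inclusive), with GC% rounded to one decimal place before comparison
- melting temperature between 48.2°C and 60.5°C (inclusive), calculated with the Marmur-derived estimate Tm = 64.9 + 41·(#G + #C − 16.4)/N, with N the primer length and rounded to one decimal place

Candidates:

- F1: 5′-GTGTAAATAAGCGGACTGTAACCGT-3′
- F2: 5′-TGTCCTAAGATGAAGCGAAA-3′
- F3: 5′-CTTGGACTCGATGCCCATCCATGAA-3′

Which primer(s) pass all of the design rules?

F1 (25 nt, A=8 T=6 G=7 C=4): GC 11/25 = 44.0% ✓; Tm = 64.9 + 41·(11 − 16.4)/25 = 56.0°C ✓ — passes.
F2 (20 nt, A=8 T=4 G=5 C=3): GC 8/20 = 40.0% ✓; Tm = 64.9 + 41·(8 − 16.4)/20 = 47.7°C, outside 48.2–60.5°C ✗ — fails.
F3 (25 nt, A=6 T=6 G=5 C=8): GC 13/25 = 52.0% ✓; Tm = 64.9 + 41·(13 − 16.4)/25 = 59.3°C ✓ — passes.

F1 and F3.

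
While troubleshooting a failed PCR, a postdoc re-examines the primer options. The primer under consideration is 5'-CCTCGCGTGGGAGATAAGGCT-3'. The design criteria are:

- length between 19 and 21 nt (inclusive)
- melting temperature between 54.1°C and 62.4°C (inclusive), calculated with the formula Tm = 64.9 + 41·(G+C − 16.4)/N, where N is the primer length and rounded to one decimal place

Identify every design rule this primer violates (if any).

Base counts: A=4, T=4, G=8, C=5 (length 21).
length: length 21 ✓
Tm: Tm = 64.9 + 41·(13 − 16.4)/21 = 58.3°C ✓

Meets all criteria.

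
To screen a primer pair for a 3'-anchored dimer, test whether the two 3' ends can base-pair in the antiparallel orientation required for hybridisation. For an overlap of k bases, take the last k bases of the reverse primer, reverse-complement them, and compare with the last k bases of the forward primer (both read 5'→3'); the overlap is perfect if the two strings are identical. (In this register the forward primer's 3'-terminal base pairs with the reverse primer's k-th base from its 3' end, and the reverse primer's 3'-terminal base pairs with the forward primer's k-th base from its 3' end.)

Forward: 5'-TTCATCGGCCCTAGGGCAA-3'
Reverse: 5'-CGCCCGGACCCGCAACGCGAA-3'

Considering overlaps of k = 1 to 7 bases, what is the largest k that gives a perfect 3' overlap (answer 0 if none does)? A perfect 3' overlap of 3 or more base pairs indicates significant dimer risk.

Longest perfect overlap: 0 complementary base pairs; below the dimer-risk threshold (threshold 3).

Last 7 bases (5'→3') — forward …AGGGCAA, reverse …ACGCGAA.
Reverse complement of the reverse primer's last 7 bases: TTCGCGT; its first k bases are the reverse complement of the reverse primer's last k bases, so a perfect k-base overlap needs the forward primer's last k bases to equal them.
Comparing (forward last k vs required): k=1: A vs T ✗; k=2: AA vs TT ✗; k=3: CAA vs TTC ✗; k=4: GCAA vs TTCG ✗; k=5: GGCAA vs TTCGC ✗; k=6: GGGCAA vs TTCGCG ✗; k=7: AGGGCAA vs TTCGCGT ✗.
No overlap length from 1 to 7 is perfect, so the longest perfect 3' overlap is 0.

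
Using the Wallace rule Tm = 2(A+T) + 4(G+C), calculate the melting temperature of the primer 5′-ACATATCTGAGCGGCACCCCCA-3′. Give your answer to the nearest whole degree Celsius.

70°C

Base counts: A=6, T=3, G=4, C=9 (length 22).
Tm = 2·(6+3) + 4·(4+9) = 2·9 + 4·13 = 18 + 52 = 70°C.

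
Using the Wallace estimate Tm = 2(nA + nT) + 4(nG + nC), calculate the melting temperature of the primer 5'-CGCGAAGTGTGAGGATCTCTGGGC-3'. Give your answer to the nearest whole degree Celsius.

Base counts: A=4, T=5, G=10, C=5 (length 24).
Tm = 2·(4+5) + 4·(10+5) = 2·9 + 4·15 = 18 + 60 = 78°C.

78°C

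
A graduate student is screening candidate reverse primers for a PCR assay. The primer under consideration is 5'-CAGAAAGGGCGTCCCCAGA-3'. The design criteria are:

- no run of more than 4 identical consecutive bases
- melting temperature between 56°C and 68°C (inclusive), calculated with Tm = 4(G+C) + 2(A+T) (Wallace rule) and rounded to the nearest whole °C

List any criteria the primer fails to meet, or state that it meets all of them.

Base counts: A=6, T=1, G=6, C=6 (length 19).
homopolymer run: longest run = 4 ✓
Tm: Tm = 2·7 + 4·12 = 62°C ✓

Meets all criteria.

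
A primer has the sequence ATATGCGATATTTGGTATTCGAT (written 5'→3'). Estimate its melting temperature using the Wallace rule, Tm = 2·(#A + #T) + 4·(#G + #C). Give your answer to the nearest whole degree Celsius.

60°C

Base counts: A=6, T=10, G=5, C=2 (length 23).
Tm = 2·(6+10) + 4·(5+2) = 2·16 + 4·7 = 32 + 28 = 60°C.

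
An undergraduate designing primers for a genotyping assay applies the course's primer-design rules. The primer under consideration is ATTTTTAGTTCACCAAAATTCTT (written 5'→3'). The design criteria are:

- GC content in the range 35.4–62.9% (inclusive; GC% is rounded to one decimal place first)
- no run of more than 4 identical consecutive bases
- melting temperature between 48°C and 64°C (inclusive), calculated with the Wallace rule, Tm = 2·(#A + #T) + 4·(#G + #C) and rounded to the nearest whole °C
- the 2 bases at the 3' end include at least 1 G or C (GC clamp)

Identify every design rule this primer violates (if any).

Fails: GC content, homopolymer run, GC clamp.

Base counts: A=7, T=11, G=1, C=4 (length 23).
GC content: GC 5/23 = 21.7%, outside 35.4–62.9% ✗
homopolymer run: longest run = 5, exceeds 4 ✗
Tm: Tm = 2·18 + 4·5 = 56°C ✓
GC clamp: 3' end TT has 0 G/C, need ≥1 ✗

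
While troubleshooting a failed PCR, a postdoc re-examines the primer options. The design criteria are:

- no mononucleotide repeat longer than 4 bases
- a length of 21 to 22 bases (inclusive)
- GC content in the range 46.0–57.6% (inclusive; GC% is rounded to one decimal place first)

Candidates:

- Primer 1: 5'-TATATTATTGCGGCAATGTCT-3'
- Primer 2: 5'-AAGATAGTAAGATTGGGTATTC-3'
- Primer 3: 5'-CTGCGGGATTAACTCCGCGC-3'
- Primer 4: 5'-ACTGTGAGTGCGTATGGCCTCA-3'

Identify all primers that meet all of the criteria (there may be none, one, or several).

Primer 1 (21 nt, A=5 T=9 G=4 C=3): longest run = 2 ✓; length 21 ✓; GC 7/21 = 33.3%, outside 46.0–57.6% ✗ — fails.
Primer 2 (22 nt, A=8 T=7 G=6 C=1): longest run = 3 ✓; length 22 ✓; GC 7/22 = 31.8%, outside 46.0–57.6% ✗ — fails.
Primer 3 (20 nt, A=3 T=4 G=6 C=7): longest run = 3 ✓; length 20, outside 21–22 ✗; GC 13/20 = 65.0%, outside 46.0–57.6% ✗ — fails.
Primer 4 (22 nt, A=4 T=6 G=7 C=5): longest run = 2 ✓; length 22 ✓; GC 12/22 = 54.5% ✓ — passes.

Primer 4 only.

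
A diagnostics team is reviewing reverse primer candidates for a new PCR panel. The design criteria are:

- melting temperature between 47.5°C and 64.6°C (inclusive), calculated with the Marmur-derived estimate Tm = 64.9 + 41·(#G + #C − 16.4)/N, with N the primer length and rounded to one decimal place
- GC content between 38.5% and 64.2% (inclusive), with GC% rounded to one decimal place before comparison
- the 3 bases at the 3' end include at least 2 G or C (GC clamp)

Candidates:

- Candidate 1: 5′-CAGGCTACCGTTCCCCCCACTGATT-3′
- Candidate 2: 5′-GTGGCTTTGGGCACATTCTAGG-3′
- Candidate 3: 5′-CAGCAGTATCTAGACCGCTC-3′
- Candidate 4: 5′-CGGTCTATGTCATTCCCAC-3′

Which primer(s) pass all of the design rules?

Candidate 2, Candidate 3 and Candidate 4.

Candidate 1 (25 nt, A=4 T=6 G=4 C=11): Tm = 64.9 + 41·(15 − 16.4)/25 = 62.6°C ✓; GC 15/25 = 60.0% ✓; 3' end ATT has 0 G/C, need ≥2 ✗ — fails.
Candidate 2 (22 nt, A=3 T=7 G=8 C=4): Tm = 64.9 + 41·(12 − 16.4)/22 = 56.7°C ✓; GC 12/22 = 54.5% ✓; 3' end AGG has 2 G/C ✓ — passes.
Candidate 3 (20 nt, A=5 T=4 G=4 C=7): Tm = 64.9 + 41·(11 − 16.4)/20 = 53.8°C ✓; GC 11/20 = 55.0% ✓; 3' end CTC has 2 G/C ✓ — passes.
Candidate 4 (19 nt, A=3 T=6 G=3 C=7): Tm = 64.9 + 41·(10 − 16.4)/19 = 51.1°C ✓; GC 10/19 = 52.6% ✓; 3' end CAC has 2 G/C ✓ — passes.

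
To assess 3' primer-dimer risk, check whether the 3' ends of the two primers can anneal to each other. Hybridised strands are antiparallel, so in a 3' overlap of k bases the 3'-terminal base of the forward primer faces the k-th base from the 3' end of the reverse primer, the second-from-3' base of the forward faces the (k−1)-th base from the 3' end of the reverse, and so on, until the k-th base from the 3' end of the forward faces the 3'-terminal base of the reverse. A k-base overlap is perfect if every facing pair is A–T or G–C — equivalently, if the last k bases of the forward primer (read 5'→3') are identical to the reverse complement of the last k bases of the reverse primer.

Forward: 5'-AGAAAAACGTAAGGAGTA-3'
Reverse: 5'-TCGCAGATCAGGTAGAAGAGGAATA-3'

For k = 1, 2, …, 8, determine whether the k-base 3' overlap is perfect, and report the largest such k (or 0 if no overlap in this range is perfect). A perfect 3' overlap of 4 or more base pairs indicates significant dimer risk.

Longest perfect overlap: 2 complementary base pairs; below the dimer-risk threshold (threshold 4).

Last 8 bases (5'→3') — forward …AAGGAGTA, reverse …GAGGAATA.
Reverse complement of the reverse primer's last 8 bases: TATTCCTC; its first k bases are the reverse complement of the reverse primer's last k bases, so a perfect k-base overlap needs the forward primer's last k bases to equal them.
Comparing (forward last k vs required): k=1: A vs T ✗; k=2: TA vs TA ✓; k=3: GTA vs TAT ✗; k=4: AGTA vs TATT ✗; k=5: GAGTA vs TATTC ✗; k=6: GGAGTA vs TATTCC ✗; k=7: AGGAGTA vs TATTCCT ✗; k=8: AAGGAGTA vs TATTCCTC ✗.
Only k = 2 is perfect, so the longest perfect 3' overlap is 2.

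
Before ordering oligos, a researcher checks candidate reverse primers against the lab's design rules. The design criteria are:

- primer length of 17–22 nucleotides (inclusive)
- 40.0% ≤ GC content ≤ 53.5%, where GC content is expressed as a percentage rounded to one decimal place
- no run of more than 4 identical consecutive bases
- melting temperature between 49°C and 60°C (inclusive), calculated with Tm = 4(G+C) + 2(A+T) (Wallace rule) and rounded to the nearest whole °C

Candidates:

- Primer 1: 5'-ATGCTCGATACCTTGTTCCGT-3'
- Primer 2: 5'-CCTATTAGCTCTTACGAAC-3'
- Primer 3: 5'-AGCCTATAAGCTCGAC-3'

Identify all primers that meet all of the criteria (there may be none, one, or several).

Primer 1 (21 nt, A=3 T=8 G=4 C=6): length 21 ✓; GC 10/21 = 47.6% ✓; longest run = 2 ✓; Tm = 2·11 + 4·10 = 62°C, outside 49–60°C ✗ — fails.
Primer 2 (19 nt, A=5 T=6 G=2 C=6): length 19 ✓; GC 8/19 = 42.1% ✓; longest run = 2 ✓; Tm = 2·11 + 4·8 = 54°C ✓ — passes.
Primer 3 (16 nt, A=5 T=3 G=3 C=5): length 16, outside 17–22 ✗; GC 8/16 = 50.0% ✓; longest run = 2 ✓; Tm = 2·8 + 4·8 = 48°C, outside 49–60°C ✗ — fails.

Primer 2 only.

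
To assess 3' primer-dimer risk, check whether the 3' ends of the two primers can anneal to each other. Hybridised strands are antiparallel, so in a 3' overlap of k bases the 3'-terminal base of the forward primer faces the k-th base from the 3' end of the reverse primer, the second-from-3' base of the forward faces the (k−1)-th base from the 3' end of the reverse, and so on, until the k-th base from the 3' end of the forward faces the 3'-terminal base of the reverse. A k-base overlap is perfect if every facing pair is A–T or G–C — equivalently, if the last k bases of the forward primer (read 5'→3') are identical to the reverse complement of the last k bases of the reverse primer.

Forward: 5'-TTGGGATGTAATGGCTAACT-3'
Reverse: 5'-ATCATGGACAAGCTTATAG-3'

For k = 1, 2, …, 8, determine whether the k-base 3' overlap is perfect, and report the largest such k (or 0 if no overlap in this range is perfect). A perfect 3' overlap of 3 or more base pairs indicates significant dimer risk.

Last 8 bases (5'→3') — forward …GGCTAACT, reverse …GCTTATAG.
Reverse complement of the reverse primer's last 8 bases: CTATAAGC; its first k bases are the reverse complement of the reverse primer's last k bases, so a perfect k-base overlap needs the forward primer's last k bases to equal them.
Comparing (forward last k vs required): k=1: T vs C ✗; k=2: CT vs CT ✓; k=3: ACT vs CTA ✗; k=4: AACT vs CTAT ✗; k=5: TAACT vs CTATA ✗; k=6: CTAACT vs CTATAA ✗; k=7: GCTAACT vs CTATAAG ✗; k=8: GGCTAACT vs CTATAAGC ✗.
Only k = 2 is perfect, so the longest perfect 3' overlap is 2.

Longest perfect overlap: 2 complementary base pairs; below the dimer-risk threshold (threshold 3).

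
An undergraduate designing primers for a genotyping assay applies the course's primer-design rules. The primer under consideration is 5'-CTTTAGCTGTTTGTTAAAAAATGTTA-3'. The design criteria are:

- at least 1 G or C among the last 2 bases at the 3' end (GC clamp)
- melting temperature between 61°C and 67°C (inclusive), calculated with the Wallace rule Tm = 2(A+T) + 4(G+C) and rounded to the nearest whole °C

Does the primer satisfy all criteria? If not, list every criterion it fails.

Base counts: A=8, T=12, G=4, C=2 (length 26).
GC clamp: 3' end TA has 0 G/C, need ≥1 ✗
Tm: Tm = 2·20 + 4·6 = 64°C ✓

Fails: GC clamp.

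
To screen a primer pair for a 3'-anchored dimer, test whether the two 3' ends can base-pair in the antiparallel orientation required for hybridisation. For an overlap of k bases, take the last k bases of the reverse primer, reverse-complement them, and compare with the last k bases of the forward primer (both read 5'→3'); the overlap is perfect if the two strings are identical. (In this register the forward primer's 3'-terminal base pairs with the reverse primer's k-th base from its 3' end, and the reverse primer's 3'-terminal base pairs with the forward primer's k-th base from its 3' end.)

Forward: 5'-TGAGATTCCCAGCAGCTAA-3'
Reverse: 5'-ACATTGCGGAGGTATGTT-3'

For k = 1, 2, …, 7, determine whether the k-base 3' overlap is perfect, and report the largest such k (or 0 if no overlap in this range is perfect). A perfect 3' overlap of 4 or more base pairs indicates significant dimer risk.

Last 7 bases (5'→3') — forward …CAGCTAA, reverse …GTATGTT.
Reverse complement of the reverse primer's last 7 bases: AACATAC; its first k bases are the reverse complement of the reverse primer's last k bases, so a perfect k-base overlap needs the forward primer's last k bases to equal them.
Comparing (forward last k vs required): k=1: A vs A ✓; k=2: AA vs AA ✓; k=3: TAA vs AAC ✗; k=4: CTAA vs AACA ✗; k=5: GCTAA vs AACAT ✗; k=6: AGCTAA vs AACATA ✗; k=7: CAGCTAA vs AACATAC ✗.
Perfect overlaps at k = 1, 2; the largest is 2.

Longest perfect overlap: 2 complementary base pairs; below the dimer-risk threshold (threshold 4).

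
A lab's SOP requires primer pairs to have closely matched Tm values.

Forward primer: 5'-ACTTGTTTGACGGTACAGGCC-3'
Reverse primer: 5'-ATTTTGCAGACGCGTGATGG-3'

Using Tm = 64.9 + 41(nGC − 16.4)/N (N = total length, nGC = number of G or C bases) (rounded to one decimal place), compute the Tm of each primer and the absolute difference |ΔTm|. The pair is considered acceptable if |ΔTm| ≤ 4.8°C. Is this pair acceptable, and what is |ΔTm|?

Forward: G+C = 11, N = 21 → Tm = 64.9 + 41·(11 − 16.4)/21 = 54.4°C.
Reverse: G+C = 10, N = 20 → Tm = 64.9 + 41·(10 − 16.4)/20 = 51.8°C.
|ΔTm| = |54.4 − 51.8| = 2.6°C, ≤ 4.8°C.

|ΔTm| = 2.6°C; the pair is acceptable.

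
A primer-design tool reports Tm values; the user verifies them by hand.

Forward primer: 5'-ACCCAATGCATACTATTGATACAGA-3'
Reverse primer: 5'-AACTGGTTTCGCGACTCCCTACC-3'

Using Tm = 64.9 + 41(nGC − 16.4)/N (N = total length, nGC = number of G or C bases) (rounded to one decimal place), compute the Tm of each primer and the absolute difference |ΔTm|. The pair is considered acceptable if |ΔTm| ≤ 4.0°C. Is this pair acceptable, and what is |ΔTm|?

Forward: G+C = 9, N = 25 → Tm = 64.9 + 41·(9 − 16.4)/25 = 52.8°C.
Reverse: G+C = 13, N = 23 → Tm = 64.9 + 41·(13 − 16.4)/23 = 58.8°C.
|ΔTm| = |52.8 − 58.8| = 6.0°C, > 4.0°C.

|ΔTm| = 6.0°C; the pair is not acceptable.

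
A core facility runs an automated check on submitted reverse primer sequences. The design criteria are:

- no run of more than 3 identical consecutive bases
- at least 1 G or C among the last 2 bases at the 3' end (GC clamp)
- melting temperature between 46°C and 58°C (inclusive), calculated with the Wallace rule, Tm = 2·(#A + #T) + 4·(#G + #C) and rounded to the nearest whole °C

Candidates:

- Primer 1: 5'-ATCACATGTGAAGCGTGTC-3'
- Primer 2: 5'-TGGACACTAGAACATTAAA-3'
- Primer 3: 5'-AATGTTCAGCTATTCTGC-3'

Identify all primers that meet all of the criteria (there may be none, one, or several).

Primer 1 (19 nt, A=5 T=5 G=5 C=4): longest run = 2 ✓; 3' end TC has 1 G/C ✓; Tm = 2·10 + 4·9 = 56°C ✓ — passes.
Primer 2 (19 nt, A=9 T=4 G=3 C=3): longest run = 3 ✓; 3' end AA has 0 G/C, need ≥1 ✗; Tm = 2·13 + 4·6 = 50°C ✓ — fails.
Primer 3 (18 nt, A=4 T=7 G=3 C=4): longest run = 2 ✓; 3' end GC has 2 G/C ✓; Tm = 2·11 + 4·7 = 50°C ✓ — passes.

Primer 1 and Primer 3.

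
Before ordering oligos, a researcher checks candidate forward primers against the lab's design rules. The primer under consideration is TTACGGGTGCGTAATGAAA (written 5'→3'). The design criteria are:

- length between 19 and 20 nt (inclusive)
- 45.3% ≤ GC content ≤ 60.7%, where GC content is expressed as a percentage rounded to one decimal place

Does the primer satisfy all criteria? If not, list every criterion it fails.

Base counts: A=6, T=5, G=6, C=2 (length 19).
length: length 19 ✓
GC content: GC 8/19 = 42.1%, outside 45.3–60.7% ✗

Fails: GC content.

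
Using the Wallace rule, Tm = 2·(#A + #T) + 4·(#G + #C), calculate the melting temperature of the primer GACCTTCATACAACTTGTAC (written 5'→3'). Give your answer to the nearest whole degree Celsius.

56°C

Base counts: A=6, T=6, G=2, C=6 (length 20).
Tm = 2·(6+6) + 4·(2+6) = 2·12 + 4·8 = 24 + 32 = 56°C.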